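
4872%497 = 399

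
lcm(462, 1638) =18018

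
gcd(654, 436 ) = 218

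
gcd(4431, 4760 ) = 7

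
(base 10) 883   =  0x373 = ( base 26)17P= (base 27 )15j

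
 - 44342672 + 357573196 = 313230524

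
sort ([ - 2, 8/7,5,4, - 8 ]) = [ - 8, - 2, 8/7,4,5]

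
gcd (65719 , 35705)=1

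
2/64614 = 1/32307= 0.00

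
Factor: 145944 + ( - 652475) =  - 506531=- 506531^1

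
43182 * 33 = 1425006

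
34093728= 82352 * 414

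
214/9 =23 + 7/9 = 23.78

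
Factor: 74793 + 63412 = 138205  =  5^1*131^1*211^1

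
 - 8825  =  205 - 9030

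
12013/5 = 2402 + 3/5=2402.60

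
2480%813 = 41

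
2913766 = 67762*43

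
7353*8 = 58824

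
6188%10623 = 6188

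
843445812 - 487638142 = 355807670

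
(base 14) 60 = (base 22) 3i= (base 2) 1010100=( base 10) 84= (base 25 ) 39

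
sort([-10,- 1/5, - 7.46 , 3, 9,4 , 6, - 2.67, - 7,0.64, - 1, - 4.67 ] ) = [ - 10, - 7.46, - 7, - 4.67  , -2.67, - 1, - 1/5, 0.64,3,4,6,  9] 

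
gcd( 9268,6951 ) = 2317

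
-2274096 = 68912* (-33 )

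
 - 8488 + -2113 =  - 10601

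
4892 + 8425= 13317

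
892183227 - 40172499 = 852010728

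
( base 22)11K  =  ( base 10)526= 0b1000001110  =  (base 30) HG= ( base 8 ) 1016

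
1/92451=1/92451 = 0.00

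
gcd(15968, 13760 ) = 32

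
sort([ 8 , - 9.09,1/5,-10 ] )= [-10,-9.09,  1/5,8 ]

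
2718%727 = 537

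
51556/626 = 25778/313=82.36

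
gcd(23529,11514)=3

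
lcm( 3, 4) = 12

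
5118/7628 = 2559/3814 = 0.67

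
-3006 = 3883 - 6889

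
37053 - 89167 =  - 52114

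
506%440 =66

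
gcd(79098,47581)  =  1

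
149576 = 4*37394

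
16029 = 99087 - 83058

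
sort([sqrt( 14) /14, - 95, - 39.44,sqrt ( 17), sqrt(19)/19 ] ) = [ - 95, - 39.44,sqrt(19 ) /19, sqrt(14) /14,sqrt(17 ) ] 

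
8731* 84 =733404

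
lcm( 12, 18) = 36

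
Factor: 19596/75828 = 23/89 =23^1 * 89^ ( - 1) 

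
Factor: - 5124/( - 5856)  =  7/8 =2^( - 3 ) * 7^1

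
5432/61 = 89 + 3/61 = 89.05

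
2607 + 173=2780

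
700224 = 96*7294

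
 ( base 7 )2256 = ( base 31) qj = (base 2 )1100111001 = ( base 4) 30321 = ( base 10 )825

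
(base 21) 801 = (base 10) 3529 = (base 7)13201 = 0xdc9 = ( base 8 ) 6711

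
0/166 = 0 = 0.00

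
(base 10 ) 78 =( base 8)116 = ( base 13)60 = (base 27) 2o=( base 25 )33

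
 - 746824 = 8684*( - 86 ) 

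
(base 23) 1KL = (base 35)SU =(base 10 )1010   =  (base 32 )VI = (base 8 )1762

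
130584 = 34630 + 95954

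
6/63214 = 3/31607 = 0.00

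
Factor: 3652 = 2^2*11^1*83^1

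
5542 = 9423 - 3881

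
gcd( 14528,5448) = 1816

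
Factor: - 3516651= - 3^2 * 390739^1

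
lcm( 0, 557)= 0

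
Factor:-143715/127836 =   -  2^ ( - 2 )*3^ ( - 1 ) * 5^1*11^1*  13^1 * 53^(-1 )= - 715/636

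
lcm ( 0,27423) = 0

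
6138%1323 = 846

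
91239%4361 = 4019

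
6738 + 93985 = 100723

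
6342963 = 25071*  253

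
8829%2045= 649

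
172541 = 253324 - 80783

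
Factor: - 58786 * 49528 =-2911553008= -  2^4 * 7^1*13^1*17^1*19^1*41^1 * 151^1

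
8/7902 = 4/3951 = 0.00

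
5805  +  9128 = 14933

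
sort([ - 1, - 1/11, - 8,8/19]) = [  -  8, - 1,  -  1/11, 8/19 ]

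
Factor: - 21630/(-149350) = 21/145 = 3^1*5^( - 1 )*7^1*29^( - 1)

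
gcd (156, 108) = 12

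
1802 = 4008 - 2206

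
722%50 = 22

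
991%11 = 1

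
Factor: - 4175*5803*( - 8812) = 213492950300 = 2^2*5^2*7^1*167^1*829^1*2203^1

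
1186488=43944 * 27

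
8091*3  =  24273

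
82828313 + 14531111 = 97359424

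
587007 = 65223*9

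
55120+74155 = 129275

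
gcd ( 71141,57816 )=1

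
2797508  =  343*8156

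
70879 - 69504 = 1375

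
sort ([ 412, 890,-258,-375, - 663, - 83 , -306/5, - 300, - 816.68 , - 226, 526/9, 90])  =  [ - 816.68 , - 663,-375, - 300,-258 , - 226, - 83, - 306/5 , 526/9, 90,412,890]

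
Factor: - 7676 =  -2^2*19^1*101^1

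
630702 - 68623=562079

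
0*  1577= 0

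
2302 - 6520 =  - 4218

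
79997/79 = 79997/79 = 1012.62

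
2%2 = 0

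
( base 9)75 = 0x44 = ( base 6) 152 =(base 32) 24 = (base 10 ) 68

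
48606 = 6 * 8101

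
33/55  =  3/5 = 0.60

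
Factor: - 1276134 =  - 2^1 * 3^1*  53^1*4013^1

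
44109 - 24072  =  20037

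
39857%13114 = 515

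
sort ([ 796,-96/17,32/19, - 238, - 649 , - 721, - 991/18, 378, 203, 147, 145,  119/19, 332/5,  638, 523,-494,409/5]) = [ - 721,-649, - 494, - 238, - 991/18,  -  96/17, 32/19,119/19, 332/5,  409/5,  145,147,203,378,523,638,796]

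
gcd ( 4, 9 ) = 1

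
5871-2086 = 3785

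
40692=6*6782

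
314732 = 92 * 3421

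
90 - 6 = 84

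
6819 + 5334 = 12153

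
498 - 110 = 388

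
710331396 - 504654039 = 205677357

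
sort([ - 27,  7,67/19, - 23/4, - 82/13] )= [-27, - 82/13,-23/4,  67/19,  7] 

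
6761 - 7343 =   -  582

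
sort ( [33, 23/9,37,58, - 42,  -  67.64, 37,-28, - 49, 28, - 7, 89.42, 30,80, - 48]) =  [ - 67.64, - 49, - 48, - 42, - 28, - 7, 23/9,28, 30, 33,37,37, 58, 80, 89.42] 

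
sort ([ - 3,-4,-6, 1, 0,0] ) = [ - 6, - 4, - 3,0,0,  1 ]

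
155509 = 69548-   -  85961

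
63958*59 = 3773522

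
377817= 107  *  3531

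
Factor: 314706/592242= 127^1 * 239^( - 1) = 127/239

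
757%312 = 133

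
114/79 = 1 + 35/79 = 1.44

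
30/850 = 3/85 = 0.04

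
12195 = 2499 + 9696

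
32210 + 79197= 111407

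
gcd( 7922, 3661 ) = 1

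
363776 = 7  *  51968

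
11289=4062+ 7227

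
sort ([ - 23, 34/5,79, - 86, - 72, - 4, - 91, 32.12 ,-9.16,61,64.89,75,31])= [ - 91, - 86, - 72, - 23, - 9.16, - 4,34/5,31,32.12,61,  64.89, 75, 79 ] 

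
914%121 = 67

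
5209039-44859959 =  - 39650920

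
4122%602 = 510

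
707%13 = 5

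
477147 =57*8371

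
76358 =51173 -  - 25185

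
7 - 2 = 5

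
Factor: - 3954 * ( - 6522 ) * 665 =2^2*3^2* 5^1*7^1*19^1 * 659^1*1087^1= 17149012020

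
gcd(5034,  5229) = 3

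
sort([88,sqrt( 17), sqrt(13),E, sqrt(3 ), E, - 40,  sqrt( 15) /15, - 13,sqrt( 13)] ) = [  -  40,-13,sqrt(15)/15, sqrt(3 ),E,E,sqrt(13), sqrt( 13 ),sqrt(17),88]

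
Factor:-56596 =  - 2^2*14149^1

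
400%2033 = 400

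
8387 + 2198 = 10585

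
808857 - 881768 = - 72911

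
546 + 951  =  1497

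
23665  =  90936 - 67271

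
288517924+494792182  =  783310106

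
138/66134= 69/33067 = 0.00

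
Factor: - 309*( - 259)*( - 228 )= - 18247068 = -2^2*3^2*7^1 * 19^1 * 37^1*103^1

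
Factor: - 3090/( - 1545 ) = 2^1 = 2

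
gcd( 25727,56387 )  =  1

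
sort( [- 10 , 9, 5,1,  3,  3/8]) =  [- 10,  3/8, 1, 3, 5,9]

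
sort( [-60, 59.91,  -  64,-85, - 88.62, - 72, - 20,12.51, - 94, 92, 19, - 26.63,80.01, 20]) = [ - 94, - 88.62, -85, - 72, - 64,- 60, - 26.63, - 20 , 12.51, 19  ,  20, 59.91, 80.01, 92] 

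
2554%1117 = 320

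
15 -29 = - 14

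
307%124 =59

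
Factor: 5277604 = 2^2 * 1319401^1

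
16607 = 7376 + 9231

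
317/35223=317/35223 = 0.01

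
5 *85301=426505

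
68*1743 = 118524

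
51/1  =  51 = 51.00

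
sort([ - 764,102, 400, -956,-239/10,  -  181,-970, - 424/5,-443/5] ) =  [ - 970 , - 956,- 764,- 181,  -  443/5, - 424/5,-239/10  ,  102, 400] 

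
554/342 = 277/171 = 1.62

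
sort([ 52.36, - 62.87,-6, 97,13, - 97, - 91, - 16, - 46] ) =[-97, - 91 , - 62.87,  -  46, - 16, - 6, 13,  52.36,97]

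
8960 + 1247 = 10207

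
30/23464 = 15/11732= 0.00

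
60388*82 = 4951816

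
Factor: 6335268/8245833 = 2^2*17^ ( - 1 )*127^1*4157^1*161683^( - 1) = 2111756/2748611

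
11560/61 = 11560/61 = 189.51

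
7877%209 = 144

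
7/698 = 7/698= 0.01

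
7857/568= 13  +  473/568 = 13.83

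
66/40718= 33/20359= 0.00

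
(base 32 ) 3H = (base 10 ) 113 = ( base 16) 71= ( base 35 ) 38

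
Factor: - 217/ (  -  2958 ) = 2^( - 1 )  *3^(-1 )*7^1 *17^ (- 1)*29^( - 1)*31^1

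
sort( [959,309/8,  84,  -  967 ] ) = [ - 967, 309/8, 84,959 ]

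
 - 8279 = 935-9214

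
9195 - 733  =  8462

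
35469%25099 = 10370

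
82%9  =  1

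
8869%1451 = 163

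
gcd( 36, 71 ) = 1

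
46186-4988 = 41198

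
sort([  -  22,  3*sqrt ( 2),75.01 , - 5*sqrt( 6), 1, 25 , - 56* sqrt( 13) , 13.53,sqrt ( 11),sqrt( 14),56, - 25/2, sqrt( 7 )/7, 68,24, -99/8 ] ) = [ - 56*sqrt( 13 ),  -  22 ,-25/2, - 99/8, -5*sqrt ( 6 ),sqrt( 7) /7,1,sqrt ( 11),sqrt( 14 ), 3 * sqrt(2 ),13.53,24, 25,56,68, 75.01]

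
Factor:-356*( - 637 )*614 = 139238008 = 2^3*7^2*13^1*89^1*307^1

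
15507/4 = 15507/4 =3876.75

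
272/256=1  +  1/16 = 1.06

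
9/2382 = 3/794=0.00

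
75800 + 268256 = 344056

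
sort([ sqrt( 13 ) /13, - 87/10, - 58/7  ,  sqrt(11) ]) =[-87/10, - 58/7,sqrt(13 )/13,sqrt( 11 ) ] 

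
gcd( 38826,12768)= 6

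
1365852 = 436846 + 929006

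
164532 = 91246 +73286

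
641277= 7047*91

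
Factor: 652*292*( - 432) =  - 82245888 = - 2^8 * 3^3 * 73^1*163^1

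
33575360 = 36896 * 910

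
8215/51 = 161 + 4/51 = 161.08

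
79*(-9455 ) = - 746945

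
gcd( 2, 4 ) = 2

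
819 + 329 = 1148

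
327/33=9+10/11 = 9.91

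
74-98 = -24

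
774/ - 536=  - 2 + 149/268 = - 1.44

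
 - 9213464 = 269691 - 9483155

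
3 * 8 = 24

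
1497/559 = 2 +379/559 = 2.68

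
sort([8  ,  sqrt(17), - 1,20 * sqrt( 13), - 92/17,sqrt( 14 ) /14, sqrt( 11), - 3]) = [ - 92/17 , - 3, - 1, sqrt(14)/14,sqrt( 11 ) , sqrt( 17), 8,20 * sqrt( 13 )] 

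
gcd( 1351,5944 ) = 1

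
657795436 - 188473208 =469322228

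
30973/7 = 4424 + 5/7 = 4424.71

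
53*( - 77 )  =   - 4081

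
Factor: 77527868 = 2^2*11^1*277^1*6361^1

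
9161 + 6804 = 15965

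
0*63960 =0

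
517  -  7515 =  - 6998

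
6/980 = 3/490=0.01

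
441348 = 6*73558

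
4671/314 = 14+275/314 = 14.88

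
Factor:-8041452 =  - 2^2*3^1 * 479^1*1399^1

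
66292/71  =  933 + 49/71 = 933.69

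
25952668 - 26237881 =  - 285213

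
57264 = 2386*24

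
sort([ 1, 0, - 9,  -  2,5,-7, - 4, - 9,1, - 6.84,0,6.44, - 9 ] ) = [-9,-9 ,-9,-7,  -  6.84,-4, - 2, 0,0,  1,1, 5,6.44]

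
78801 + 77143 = 155944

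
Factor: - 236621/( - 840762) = 2^( - 1)*3^( - 2 )*7^2*11^1*13^ ( - 1)*439^1*3593^ ( - 1 ) 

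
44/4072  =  11/1018= 0.01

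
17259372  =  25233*684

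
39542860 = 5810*6806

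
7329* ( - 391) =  - 2865639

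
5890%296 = 266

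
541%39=34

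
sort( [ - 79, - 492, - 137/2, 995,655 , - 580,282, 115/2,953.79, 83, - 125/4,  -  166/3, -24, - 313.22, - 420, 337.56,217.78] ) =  [ - 580,  -  492, - 420, - 313.22, - 79, - 137/2, - 166/3,- 125/4, - 24,115/2, 83,  217.78, 282, 337.56, 655 , 953.79,  995]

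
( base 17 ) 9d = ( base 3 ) 20011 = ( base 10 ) 166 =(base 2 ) 10100110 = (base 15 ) b1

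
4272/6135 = 1424/2045=0.70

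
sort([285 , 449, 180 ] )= [180,285,  449 ]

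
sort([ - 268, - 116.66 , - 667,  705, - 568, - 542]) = [-667, - 568, - 542,-268, - 116.66,705]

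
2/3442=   1/1721 = 0.00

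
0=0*71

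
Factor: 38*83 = 3154 = 2^1*19^1*83^1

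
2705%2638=67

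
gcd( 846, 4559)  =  47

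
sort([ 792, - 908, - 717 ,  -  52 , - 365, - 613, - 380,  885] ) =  [ - 908, -717, - 613, - 380  , - 365, - 52,  792,885]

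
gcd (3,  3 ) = 3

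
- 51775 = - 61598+9823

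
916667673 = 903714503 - -12953170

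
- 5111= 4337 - 9448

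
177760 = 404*440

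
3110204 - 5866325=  - 2756121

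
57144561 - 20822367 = 36322194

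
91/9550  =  91/9550 = 0.01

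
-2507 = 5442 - 7949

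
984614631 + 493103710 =1477718341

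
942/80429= 942/80429 = 0.01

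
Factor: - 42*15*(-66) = 2^2*3^3 * 5^1 *7^1*11^1 = 41580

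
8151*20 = 163020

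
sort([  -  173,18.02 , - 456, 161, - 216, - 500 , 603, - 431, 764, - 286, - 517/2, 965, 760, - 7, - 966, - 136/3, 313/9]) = [  -  966, - 500, - 456, - 431,-286,-517/2, - 216, - 173, - 136/3,  -  7, 18.02,313/9,161,603,  760, 764, 965 ] 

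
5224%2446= 332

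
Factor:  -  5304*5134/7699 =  - 27230736/7699  =  - 2^4* 3^1*13^1*17^2*151^1*7699^( - 1)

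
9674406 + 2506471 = 12180877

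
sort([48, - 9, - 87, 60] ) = [ - 87,-9,48,60 ]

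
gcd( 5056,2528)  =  2528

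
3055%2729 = 326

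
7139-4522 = 2617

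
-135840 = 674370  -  810210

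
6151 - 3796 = 2355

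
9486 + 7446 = 16932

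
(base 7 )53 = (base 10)38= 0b100110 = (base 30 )18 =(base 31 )17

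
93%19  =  17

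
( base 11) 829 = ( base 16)3E7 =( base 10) 999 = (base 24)1hf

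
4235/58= 73+1/58 = 73.02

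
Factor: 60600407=7^2*1236743^1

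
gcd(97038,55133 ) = 1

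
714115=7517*95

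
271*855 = 231705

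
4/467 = 4/467 = 0.01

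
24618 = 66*373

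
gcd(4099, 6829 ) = 1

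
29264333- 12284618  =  16979715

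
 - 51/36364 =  - 1 +36313/36364  =  - 0.00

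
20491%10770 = 9721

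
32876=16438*2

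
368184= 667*552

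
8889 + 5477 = 14366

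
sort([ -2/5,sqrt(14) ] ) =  [ - 2/5,  sqrt( 14)]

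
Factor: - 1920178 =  - 2^1 * 13^3*19^1*23^1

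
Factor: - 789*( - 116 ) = 2^2*3^1 * 29^1*263^1 = 91524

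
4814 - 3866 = 948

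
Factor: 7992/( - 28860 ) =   -  2^1  *  3^2*5^ (-1 )*13^ (-1 )= - 18/65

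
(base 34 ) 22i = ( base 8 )4536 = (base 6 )15034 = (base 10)2398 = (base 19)6C4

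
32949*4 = 131796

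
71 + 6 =77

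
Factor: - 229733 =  - 7^1* 37^1 * 887^1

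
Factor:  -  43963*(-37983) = 3^1*11^1 * 1151^1*43963^1= 1669846629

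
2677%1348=1329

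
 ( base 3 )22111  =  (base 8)345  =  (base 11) 199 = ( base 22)A9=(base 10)229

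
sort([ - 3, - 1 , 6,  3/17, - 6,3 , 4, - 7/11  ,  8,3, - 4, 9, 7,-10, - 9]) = [ - 10, - 9,-6, - 4, - 3,-1 , - 7/11, 3/17, 3 , 3 , 4, 6, 7,8,9 ] 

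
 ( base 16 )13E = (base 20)fi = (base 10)318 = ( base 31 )A8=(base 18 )hc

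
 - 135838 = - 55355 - 80483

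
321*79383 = 25481943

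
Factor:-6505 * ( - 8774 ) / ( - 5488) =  - 2^( - 3)*5^1 *7^(- 3 ) * 41^1*107^1*1301^1=- 28537435/2744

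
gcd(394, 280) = 2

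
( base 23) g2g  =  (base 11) 6451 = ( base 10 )8526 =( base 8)20516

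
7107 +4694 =11801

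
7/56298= 7/56298= 0.00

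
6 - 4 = 2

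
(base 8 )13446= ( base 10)5926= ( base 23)B4F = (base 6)43234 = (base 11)44A8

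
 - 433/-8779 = 433/8779=0.05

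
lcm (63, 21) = 63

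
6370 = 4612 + 1758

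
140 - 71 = 69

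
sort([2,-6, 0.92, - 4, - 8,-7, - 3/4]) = [ - 8, - 7,-6,-4,-3/4,0.92, 2] 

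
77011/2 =38505  +  1/2=38505.50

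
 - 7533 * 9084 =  - 68429772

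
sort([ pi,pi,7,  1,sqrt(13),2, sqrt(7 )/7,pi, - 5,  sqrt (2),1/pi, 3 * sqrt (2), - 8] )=[ - 8, - 5,1/pi,sqrt (7)/7,  1,sqrt( 2 ), 2,pi,  pi , pi,  sqrt( 13 ),3*sqrt(2 ) , 7]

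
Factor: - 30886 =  - 2^1*15443^1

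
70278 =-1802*( - 39 )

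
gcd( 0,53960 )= 53960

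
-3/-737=3/737= 0.00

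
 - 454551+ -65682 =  - 520233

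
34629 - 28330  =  6299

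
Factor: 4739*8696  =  2^3*7^1*677^1 *1087^1  =  41210344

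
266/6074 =133/3037 = 0.04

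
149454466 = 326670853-177216387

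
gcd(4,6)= 2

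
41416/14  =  2958+ 2/7= 2958.29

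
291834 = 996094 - 704260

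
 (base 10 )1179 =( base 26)1J9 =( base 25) 1M4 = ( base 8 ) 2233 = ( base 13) 6C9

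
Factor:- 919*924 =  - 849156 = - 2^2 *3^1* 7^1*11^1*919^1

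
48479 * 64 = 3102656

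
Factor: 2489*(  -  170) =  - 2^1*5^1*17^1 * 19^1 * 131^1 = - 423130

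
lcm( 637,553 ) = 50323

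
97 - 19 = 78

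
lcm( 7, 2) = 14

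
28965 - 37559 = - 8594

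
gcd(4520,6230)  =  10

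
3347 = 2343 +1004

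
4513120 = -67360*(-67 )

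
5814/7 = 830 + 4/7 = 830.57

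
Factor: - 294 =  - 2^1*3^1*7^2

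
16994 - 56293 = - 39299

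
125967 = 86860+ 39107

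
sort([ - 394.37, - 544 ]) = [ - 544, - 394.37]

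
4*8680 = 34720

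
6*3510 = 21060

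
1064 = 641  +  423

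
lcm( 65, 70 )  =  910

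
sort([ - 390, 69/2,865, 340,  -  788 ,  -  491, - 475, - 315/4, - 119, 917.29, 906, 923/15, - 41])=[  -  788, - 491, - 475, - 390, - 119, - 315/4,-41,69/2,923/15,340,865,906,917.29]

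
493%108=61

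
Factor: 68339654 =2^1 * 743^1 * 45989^1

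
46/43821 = 46/43821 = 0.00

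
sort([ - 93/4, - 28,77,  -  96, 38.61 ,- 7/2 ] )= [  -  96, - 28, - 93/4, - 7/2, 38.61,77] 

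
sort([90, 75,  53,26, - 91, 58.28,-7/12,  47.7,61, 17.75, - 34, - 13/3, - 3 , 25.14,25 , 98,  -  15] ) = [ - 91 ,-34,  -  15, -13/3, - 3,- 7/12, 17.75,25, 25.14, 26, 47.7,53, 58.28 , 61, 75 , 90, 98] 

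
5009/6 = 5009/6=834.83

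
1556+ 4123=5679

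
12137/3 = 12137/3 = 4045.67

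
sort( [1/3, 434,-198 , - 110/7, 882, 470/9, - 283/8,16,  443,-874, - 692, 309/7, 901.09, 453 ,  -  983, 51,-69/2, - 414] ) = [ - 983,-874,-692, - 414,-198,- 283/8, - 69/2, - 110/7, 1/3, 16,309/7,51, 470/9,434,443, 453,  882, 901.09]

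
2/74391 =2/74391=0.00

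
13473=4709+8764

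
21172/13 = 1628 + 8/13 = 1628.62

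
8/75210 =4/37605  =  0.00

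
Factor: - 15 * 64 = -960 = -2^6*3^1 * 5^1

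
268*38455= 10305940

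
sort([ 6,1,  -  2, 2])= [  -  2 , 1,2 , 6 ]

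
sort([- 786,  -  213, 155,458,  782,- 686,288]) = [ - 786, - 686, - 213,155,288,458,782 ] 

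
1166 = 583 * 2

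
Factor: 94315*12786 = 1205911590  =  2^1*3^1*5^1* 13^1*1451^1*2131^1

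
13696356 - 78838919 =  - 65142563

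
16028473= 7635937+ 8392536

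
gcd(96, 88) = 8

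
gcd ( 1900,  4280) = 20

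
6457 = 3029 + 3428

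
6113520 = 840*7278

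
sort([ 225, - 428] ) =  [ - 428, 225] 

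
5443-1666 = 3777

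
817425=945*865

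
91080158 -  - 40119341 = 131199499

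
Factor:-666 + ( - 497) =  - 1163^1 = -1163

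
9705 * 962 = 9336210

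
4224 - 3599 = 625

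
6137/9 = 681 + 8/9 = 681.89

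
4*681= 2724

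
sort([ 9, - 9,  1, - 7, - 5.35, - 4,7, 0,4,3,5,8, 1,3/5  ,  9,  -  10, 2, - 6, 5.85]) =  [ - 10 ,-9 , - 7, - 6, - 5.35, - 4, 0,3/5, 1,  1,2, 3 , 4,5,5.85 , 7,8,9,9 ]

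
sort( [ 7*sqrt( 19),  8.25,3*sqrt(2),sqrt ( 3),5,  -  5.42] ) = [-5.42,sqrt(3),3*sqrt(2 ), 5,8.25,7*sqrt(19) ]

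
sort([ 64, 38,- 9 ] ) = [  -  9,38, 64 ] 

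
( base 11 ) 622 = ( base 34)m2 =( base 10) 750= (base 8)1356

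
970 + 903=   1873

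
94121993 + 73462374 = 167584367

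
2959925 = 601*4925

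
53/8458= 53/8458  =  0.01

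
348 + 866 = 1214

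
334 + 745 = 1079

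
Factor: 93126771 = 3^2*19^1*544601^1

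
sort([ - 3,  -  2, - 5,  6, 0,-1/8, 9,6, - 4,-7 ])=[ - 7, -5, - 4,  -  3, - 2 , - 1/8,  0,6, 6,9 ]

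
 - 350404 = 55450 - 405854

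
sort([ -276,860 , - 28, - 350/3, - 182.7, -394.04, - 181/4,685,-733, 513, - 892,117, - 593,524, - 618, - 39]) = [  -  892,  -  733, - 618,  -  593,-394.04, - 276,  -  182.7 , - 350/3, - 181/4, - 39, - 28, 117,513, 524, 685,  860]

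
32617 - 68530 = - 35913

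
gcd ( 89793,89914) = 11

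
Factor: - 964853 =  -41^1*101^1*233^1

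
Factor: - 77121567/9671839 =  - 3^2*523^ ( - 1 )*18493^ ( - 1 )*8569063^1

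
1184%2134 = 1184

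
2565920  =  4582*560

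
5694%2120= 1454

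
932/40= 233/10 = 23.30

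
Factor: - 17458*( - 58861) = 2^1 * 7^1*11^1 * 29^1*43^1*5351^1= 1027595338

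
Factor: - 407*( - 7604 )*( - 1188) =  - 2^4*3^3 * 11^2  *  37^1*1901^1 = - 3676655664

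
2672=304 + 2368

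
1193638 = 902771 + 290867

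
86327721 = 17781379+68546342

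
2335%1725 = 610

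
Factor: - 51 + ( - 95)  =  -146 =-2^1*73^1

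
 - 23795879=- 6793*3503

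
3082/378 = 1541/189 =8.15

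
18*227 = 4086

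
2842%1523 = 1319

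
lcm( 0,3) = 0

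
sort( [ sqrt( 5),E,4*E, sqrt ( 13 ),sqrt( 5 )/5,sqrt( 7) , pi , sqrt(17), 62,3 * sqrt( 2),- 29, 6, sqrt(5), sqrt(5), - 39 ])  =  [ - 39,  -  29,sqrt( 5)/5,sqrt( 5 ), sqrt(5 ), sqrt( 5 ),sqrt( 7) , E,pi,sqrt (13),sqrt( 17),3*sqrt( 2),  6 , 4*E,62] 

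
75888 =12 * 6324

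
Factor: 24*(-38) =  - 912 = -  2^4*3^1*19^1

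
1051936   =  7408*142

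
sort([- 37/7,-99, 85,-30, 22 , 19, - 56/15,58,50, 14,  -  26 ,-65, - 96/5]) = [-99, - 65,  -  30, - 26,-96/5,-37/7,-56/15,14,19,22,  50,58,85]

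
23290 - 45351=-22061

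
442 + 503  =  945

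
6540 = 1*6540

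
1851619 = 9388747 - 7537128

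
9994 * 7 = 69958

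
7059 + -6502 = 557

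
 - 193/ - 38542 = 193/38542 = 0.01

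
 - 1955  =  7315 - 9270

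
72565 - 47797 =24768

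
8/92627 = 8/92627 = 0.00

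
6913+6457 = 13370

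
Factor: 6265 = 5^1*7^1*179^1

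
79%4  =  3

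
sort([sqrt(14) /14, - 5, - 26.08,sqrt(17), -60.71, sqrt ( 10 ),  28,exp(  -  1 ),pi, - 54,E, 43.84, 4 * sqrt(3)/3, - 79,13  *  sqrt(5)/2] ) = [-79, -60.71, - 54, - 26.08, -5, sqrt(14)/14,  exp( - 1), 4*sqrt(3 ) /3,E, pi , sqrt(10 ), sqrt( 17), 13 *sqrt(5 ) /2, 28, 43.84]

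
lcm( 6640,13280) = 13280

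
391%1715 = 391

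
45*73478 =3306510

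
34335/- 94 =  - 366 + 69/94  =  - 365.27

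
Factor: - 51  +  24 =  - 27 = - 3^3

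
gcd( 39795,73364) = 1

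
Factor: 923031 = 3^2*102559^1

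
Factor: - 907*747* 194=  - 2^1*3^2*83^1*97^1*907^1 = - 131440626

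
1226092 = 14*87578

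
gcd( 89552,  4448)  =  16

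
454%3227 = 454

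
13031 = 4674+8357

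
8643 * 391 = 3379413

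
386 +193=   579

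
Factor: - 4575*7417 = - 33932775 = - 3^1*5^2  *  61^1*7417^1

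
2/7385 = 2/7385 = 0.00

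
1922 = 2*961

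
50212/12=4184  +  1/3  =  4184.33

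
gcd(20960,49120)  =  160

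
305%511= 305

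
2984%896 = 296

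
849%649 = 200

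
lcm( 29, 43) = 1247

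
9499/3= 9499/3 = 3166.33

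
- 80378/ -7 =11482 + 4/7 = 11482.57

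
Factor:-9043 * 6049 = -54701107 = - 23^1*263^1*9043^1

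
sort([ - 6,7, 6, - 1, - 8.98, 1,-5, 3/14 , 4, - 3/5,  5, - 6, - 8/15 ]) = [  -  8.98, - 6, - 6, - 5, - 1, - 3/5, - 8/15 , 3/14, 1, 4, 5, 6,7] 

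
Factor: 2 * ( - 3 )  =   - 2^1*3^1=-6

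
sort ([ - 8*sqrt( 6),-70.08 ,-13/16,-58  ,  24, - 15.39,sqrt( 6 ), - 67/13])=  [ - 70.08,-58, - 8 * sqrt( 6 ), - 15.39,  -  67/13, - 13/16,sqrt(6 ),  24]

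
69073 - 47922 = 21151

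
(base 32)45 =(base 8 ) 205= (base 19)70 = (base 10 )133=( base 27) 4p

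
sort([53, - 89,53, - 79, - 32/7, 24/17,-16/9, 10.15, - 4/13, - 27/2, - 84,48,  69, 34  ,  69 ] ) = [ - 89, - 84, - 79, - 27/2, - 32/7  , - 16/9, - 4/13, 24/17, 10.15, 34, 48, 53,53, 69,69]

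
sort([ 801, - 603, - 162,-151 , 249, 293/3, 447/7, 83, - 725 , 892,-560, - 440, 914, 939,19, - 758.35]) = [ -758.35, - 725, - 603, - 560 , - 440,-162, - 151, 19, 447/7, 83, 293/3, 249, 801,892, 914, 939]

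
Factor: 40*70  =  2^4*5^2*7^1 = 2800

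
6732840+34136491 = 40869331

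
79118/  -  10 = - 7912 + 1/5 = - 7911.80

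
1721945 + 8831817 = 10553762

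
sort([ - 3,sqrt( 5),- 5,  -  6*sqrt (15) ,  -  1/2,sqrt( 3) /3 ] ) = [ - 6*sqrt(15 ), - 5, - 3, - 1/2, sqrt( 3)/3 , sqrt (5)]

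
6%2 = 0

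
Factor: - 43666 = -2^1*7^1* 3119^1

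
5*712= 3560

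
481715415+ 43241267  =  524956682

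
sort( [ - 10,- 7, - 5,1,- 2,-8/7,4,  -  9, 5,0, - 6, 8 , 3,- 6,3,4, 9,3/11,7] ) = [ -10,-9, - 7,-6,-6,-5 , - 2, - 8/7,0,3/11, 1,  3,3, 4,4,5,7,8 , 9]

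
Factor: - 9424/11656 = -2^1*19^1 * 47^( - 1) = - 38/47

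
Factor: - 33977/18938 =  - 61/34 = -2^( - 1)*17^( - 1 )*61^1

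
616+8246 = 8862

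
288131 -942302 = - 654171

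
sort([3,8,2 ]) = [2, 3, 8 ]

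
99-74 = 25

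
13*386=5018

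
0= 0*39987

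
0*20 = 0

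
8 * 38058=304464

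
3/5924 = 3/5924  =  0.00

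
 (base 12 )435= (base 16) 269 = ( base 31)js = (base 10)617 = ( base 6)2505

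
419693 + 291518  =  711211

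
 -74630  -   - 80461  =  5831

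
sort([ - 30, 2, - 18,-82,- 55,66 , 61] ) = [ - 82, - 55 , - 30,-18,2, 61, 66 ] 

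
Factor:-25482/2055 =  - 2^1*5^( - 1)*31^1 = -  62/5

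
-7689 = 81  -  7770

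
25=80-55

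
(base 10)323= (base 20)G3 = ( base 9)388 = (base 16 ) 143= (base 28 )bf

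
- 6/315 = -1 + 103/105=- 0.02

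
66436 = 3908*17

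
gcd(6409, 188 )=1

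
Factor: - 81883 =  -  81883^1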